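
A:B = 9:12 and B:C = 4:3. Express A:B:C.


Match B: multiply A:B by 4 → 36:48
Multiply B:C by 12 → 48:36
Combined: 36:48:36
GCD = 12
= 3:4:3

3:4:3


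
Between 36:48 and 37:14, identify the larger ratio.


36/48 = 0.7500
37/14 = 2.6429
0.7500 < 2.6429, so 36:48 is less
= 37:14

37:14


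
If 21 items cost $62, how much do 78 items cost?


Direct proportion: y/x = constant
k = 62/21 ≈ 2.9524
y₂ = k × 78 = 62 × 78 / 21 = 4836/21
≈ 230.29

230.29


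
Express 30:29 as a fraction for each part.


Total parts = 30 + 29 = 59
First part: 30/59 = 30/59
Second part: 29/59 = 29/59
= 30/59 and 29/59

30/59 and 29/59


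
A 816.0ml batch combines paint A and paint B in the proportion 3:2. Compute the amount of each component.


Total parts = 3 + 2 = 5
paint A: 816.0 × 3/5 = 489.6ml
paint B: 816.0 × 2/5 = 326.4ml
= 489.6ml and 326.4ml

489.6ml and 326.4ml


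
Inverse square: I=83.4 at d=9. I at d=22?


I₁d₁² = I₂d₂²
I₂ = I₁ × (d₁/d₂)²
= 83.4 × (9/22)²
= 83.4 × 81/484
= 6755.4/484
≈ 13.9574

13.9574


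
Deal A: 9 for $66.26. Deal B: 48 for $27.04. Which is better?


Deal A: $66.26/9 = $7.3622/unit
Deal B: $27.04/48 = $0.5633/unit
B is cheaper per unit
= Deal B

Deal B


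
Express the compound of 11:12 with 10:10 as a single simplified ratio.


Compound ratio = (11×10) : (12×10)
= 110:120
GCD = 10
= 11:12

11:12


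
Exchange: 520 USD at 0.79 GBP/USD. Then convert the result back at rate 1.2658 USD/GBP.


Amount × rate = 520 × 0.79 = 410.80 GBP
Round-trip: 410.80 × 1.2658 = 519.99 USD
= 410.80 GBP, then 519.99 USD

410.80 GBP, then 519.99 USD


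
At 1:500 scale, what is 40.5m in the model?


Model size = real / scale
= 40.5 / 500
= 0.0810 m

0.0810 m


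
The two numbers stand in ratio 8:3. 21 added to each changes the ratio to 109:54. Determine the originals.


Let A = 8k, B = 3k.
(8k + 21) / (3k + 21) = 109/54
Cross-multiply: 54(8k + 21) = 109(3k + 21)
432k + 1134 = 327k + 2289
432k - 327k = 2289 - 1134
105k = 1155
k = 1155/105 = 11
A = 8×11 = 88, B = 3×11 = 33
= A = 88, B = 33

A = 88, B = 33


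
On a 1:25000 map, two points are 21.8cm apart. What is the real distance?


Real distance = map distance × scale
= 21.8cm × 25000
= 545000 cm = 5450.0 m
= 5.450 km

5.450 km


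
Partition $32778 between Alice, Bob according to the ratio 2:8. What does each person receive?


Total parts = 2 + 8 = 10
Alice: 32778 × 2/10 = 6555.60
Bob: 32778 × 8/10 = 26222.40
= Alice: $6555.60, Bob: $26222.40

Alice: $6555.60, Bob: $26222.40


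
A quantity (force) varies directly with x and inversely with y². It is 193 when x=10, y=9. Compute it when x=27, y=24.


z = k·x/y²
Solve for k using the known point: k = z·y²/x = 193×81/10 = 15633/10 = 1563.3000
Now evaluate at x=27, y=24:
z = k × 27 / 576 = (15633 × 27) / (10 × 576) = 422091/5760
≈ 73.2797

73.2797


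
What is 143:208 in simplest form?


GCD(143, 208) = 13
143/13 : 208/13
= 11:16

11:16


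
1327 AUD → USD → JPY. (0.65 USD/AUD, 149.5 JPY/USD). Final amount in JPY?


Step 1: 1327 AUD × 0.65 = 862.55 USD
Step 2: 862.55 USD × 149.5 = 128951.23 JPY
Implied rate AUD→JPY = 0.65 × 149.5 = 97.1750
= 128951.23 JPY

128951.23 JPY


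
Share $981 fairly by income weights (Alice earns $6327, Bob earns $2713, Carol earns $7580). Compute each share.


Total income = 6327 + 2713 + 7580 = $16620
Alice: $981 × 6327/16620 = $373.45
Bob: $981 × 2713/16620 = $160.14
Carol: $981 × 7580/16620 = $447.41
= Alice: $373.45, Bob: $160.14, Carol: $447.41

Alice: $373.45, Bob: $160.14, Carol: $447.41


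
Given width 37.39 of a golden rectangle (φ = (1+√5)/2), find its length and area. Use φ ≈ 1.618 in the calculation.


φ = (1 + √5) / 2 ≈ 1.618
Length = width × φ = 37.39 × 1.618 = 60.49702
≈ 60.50
Area = width × length = 37.39 × 60.49702 = 2261.9835778 ≈ 2261.98
= Length: 60.50, Area: 2261.98

Length: 60.50, Area: 2261.98


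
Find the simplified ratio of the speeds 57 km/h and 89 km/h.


Ratio = 57:89
GCD = 1
Simplified = 57:89
Time ratio (same distance) = 89:57
Speed ratio = 57:89

57:89


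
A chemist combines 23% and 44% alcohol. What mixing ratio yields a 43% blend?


Let x parts of 23% mix with y parts of 44%.
23x + 44y = 43(x + y)
23x + 44y = 43x + 43y
x(23 - 43) = y(43 - 44)
x/y = (44 - 43)/(43 - 23) = 1/20
Simplify: 1:20
= 1:20

1:20


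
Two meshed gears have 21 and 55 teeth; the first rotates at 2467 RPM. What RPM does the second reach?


Gear ratio = 21:55 = 21:55
RPM_B = RPM_A × (teeth_A / teeth_B)
= 2467 × (21/55)
= 941.9 RPM

941.9 RPM


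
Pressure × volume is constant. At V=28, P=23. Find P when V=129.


Inverse proportion: x × y = constant
k = 28 × 23 = 644
y₂ = k / 129 = 644 / 129
= 4.99

4.99


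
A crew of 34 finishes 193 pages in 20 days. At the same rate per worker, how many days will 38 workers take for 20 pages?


Days ∝ work / workers, so d₂ = d₁ × (m₁/m₂) × (w₂/w₁)
Workers factor (inverse): 34/38 ≈ 0.8947
Work factor (direct): 20/193 ≈ 0.1036
d₂ = 20 × 34/38 × 20/193 = (20 × 34 × 20) / (38 × 193) = 13600/7334
≈ 1.85 days

1.85 days


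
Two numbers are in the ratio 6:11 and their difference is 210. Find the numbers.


Let A = 6k, B = 11k.
11k - 6k = 210
5k = 210 → k = 210/5 = 42
A = 6×42 = 252, B = 11×42 = 462
= A = 252, B = 462

A = 252, B = 462


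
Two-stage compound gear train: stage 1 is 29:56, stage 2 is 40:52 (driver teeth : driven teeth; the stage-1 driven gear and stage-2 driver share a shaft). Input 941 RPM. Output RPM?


Stage 1: RPM_B = RPM_A × t_A/t_B = 941 × 29/56 = 27289/56 ≈ 487.30
B and C share a shaft → RPM_C = RPM_B
Stage 2: RPM_D = RPM_C × t_C/t_D = RPM_A × (t_A×t_C)/(t_B×t_D)
Overall ratio = (29×40)/(56×52) = 1160/2912
RPM_D = 941 × 1160/2912 = 1091560/2912
≈ 374.85 RPM

374.85 RPM


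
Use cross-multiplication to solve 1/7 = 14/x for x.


Cross multiply: 1 × x = 7 × 14
1x = 98
x = 98 / 1
= 98.00

98.00


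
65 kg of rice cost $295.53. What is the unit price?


Unit rate = total / quantity
= 295.53 / 65
= $4.55 per unit

$4.55 per unit


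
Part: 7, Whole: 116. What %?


Percentage = (part / whole) × 100
= (7 / 116) × 100
≈ 6.03%

6.03%


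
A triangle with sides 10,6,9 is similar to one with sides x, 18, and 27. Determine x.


Scale factor = 18/6 = 3
Missing side = 10 × 3
= 30.0

30.0


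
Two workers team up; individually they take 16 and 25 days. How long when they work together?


Rate of A = 1/16 per day
Rate of B = 1/25 per day
Combined rate = 1/16 + 1/25 = 41/400 = 0.1025 per day
Days = 1 / combined rate = 400/41
≈ 9.76 days

9.76 days


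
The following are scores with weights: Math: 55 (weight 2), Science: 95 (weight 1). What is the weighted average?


Numerator = 55×2 + 95×1
= 110 + 95
= 205
Total weight = 3
Weighted avg = 205/3
= 68.33

68.33


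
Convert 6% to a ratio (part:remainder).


6% means 6 parts out of 100; remainder = 94
Part : remainder = 6:94
GCD = 2
= 3:47

3:47


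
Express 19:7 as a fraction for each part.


Total parts = 19 + 7 = 26
First part: 19/26 = 19/26
Second part: 7/26 = 7/26
= 19/26 and 7/26

19/26 and 7/26


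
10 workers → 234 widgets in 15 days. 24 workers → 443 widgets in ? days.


Days ∝ work / workers, so d₂ = d₁ × (m₁/m₂) × (w₂/w₁)
Workers factor (inverse): 10/24 ≈ 0.4167
Work factor (direct): 443/234 ≈ 1.8932
d₂ = 15 × 10/24 × 443/234 = (15 × 10 × 443) / (24 × 234) = 66450/5616
≈ 11.83 days

11.83 days


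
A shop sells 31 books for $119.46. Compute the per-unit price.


Unit rate = total / quantity
= 119.46 / 31
= $3.85 per unit

$3.85 per unit


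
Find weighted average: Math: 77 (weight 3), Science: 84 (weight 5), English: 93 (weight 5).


Numerator = 77×3 + 84×5 + 93×5
= 231 + 420 + 465
= 1116
Total weight = 13
Weighted avg = 1116/13
= 85.85

85.85


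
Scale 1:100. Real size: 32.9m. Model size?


Model size = real / scale
= 32.9 / 100
= 0.3290 m

0.3290 m


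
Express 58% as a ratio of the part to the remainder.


58% means 58 parts out of 100; remainder = 42
Part : remainder = 58:42
GCD = 2
= 29:21

29:21


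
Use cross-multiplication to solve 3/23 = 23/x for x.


Cross multiply: 3 × x = 23 × 23
3x = 529
x = 529 / 3
= 176.33

176.33


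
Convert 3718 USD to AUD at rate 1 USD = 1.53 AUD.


Amount × rate = 3718 × 1.53
= 5688.54 AUD

5688.54 AUD


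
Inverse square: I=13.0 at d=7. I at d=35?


I₁d₁² = I₂d₂²
I₂ = I₁ × (d₁/d₂)²
= 13.0 × (7/35)²
= 13.0 × 49/1225
= 637/1225
= 0.5200

0.5200


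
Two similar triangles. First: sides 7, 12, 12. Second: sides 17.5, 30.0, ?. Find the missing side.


Scale factor = 17.5/7 = 2.5
Missing side = 12 × 2.5
= 30.0

30.0


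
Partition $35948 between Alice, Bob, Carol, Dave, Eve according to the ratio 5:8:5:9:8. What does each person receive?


Total parts = 5 + 8 + 5 + 9 + 8 = 35
Alice: 35948 × 5/35 = 5135.43
Bob: 35948 × 8/35 = 8216.69
Carol: 35948 × 5/35 = 5135.43
Dave: 35948 × 9/35 = 9243.77
Eve: 35948 × 8/35 = 8216.69
= Alice: $5135.43, Bob: $8216.69, Carol: $5135.43, Dave: $9243.77, Eve: $8216.69

Alice: $5135.43, Bob: $8216.69, Carol: $5135.43, Dave: $9243.77, Eve: $8216.69


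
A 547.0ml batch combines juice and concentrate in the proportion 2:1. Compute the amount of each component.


Total parts = 2 + 1 = 3
juice: 547.0 × 2/3 = 364.7ml
concentrate: 547.0 × 1/3 = 182.3ml
= 364.7ml and 182.3ml

364.7ml and 182.3ml


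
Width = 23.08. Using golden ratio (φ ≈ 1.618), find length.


φ = (1 + √5) / 2 ≈ 1.618
Length = width × φ = 23.08 × 1.618 = 37.34344
≈ 37.34

37.34


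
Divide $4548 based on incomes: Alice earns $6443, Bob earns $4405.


Total income = 6443 + 4405 = $10848
Alice: $4548 × 6443/10848 = $2701.21
Bob: $4548 × 4405/10848 = $1846.79
= Alice: $2701.21, Bob: $1846.79

Alice: $2701.21, Bob: $1846.79


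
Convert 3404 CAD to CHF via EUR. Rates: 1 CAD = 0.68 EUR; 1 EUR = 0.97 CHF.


Step 1: 3404 CAD × 0.68 = 2314.72 EUR
Step 2: 2314.72 EUR × 0.97 = 2245.28 CHF
Implied rate CAD→CHF = 0.68 × 0.97 = 0.6596
= 2245.28 CHF

2245.28 CHF


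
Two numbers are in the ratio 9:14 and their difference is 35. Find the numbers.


Let A = 9k, B = 14k.
14k - 9k = 35
5k = 35 → k = 35/5 = 7
A = 9×7 = 63, B = 14×7 = 98
= A = 63, B = 98

A = 63, B = 98


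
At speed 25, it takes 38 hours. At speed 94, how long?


Inverse proportion: x × y = constant
k = 25 × 38 = 950
y₂ = k / 94 = 950 / 94
= 10.11

10.11


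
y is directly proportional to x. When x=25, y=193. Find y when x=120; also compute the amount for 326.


Direct proportion: y/x = constant
k = 193/25 = 7.7200
y at x=120: k × 120 = 193 × 120 / 25 = 23160/25 = 926.40
y at x=326: k × 326 = 193 × 326 / 25 = 62918/25 = 2516.72
= 926.40 and 2516.72

926.40 and 2516.72


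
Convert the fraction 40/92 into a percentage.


Percentage = (part / whole) × 100
= (40 / 92) × 100
≈ 43.48%

43.48%


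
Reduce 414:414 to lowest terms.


GCD(414, 414) = 414
414/414 : 414/414
= 1:1

1:1


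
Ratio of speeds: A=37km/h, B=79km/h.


Ratio = 37:79
GCD = 1
Simplified = 37:79
Time ratio (same distance) = 79:37
Speed ratio = 37:79

37:79


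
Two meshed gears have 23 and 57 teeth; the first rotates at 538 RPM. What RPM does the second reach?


Gear ratio = 23:57 = 23:57
RPM_B = RPM_A × (teeth_A / teeth_B)
= 538 × (23/57)
= 217.1 RPM

217.1 RPM


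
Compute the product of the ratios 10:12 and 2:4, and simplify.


Compound ratio = (10×2) : (12×4)
= 20:48
GCD = 4
= 5:12

5:12


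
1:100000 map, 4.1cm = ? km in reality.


Real distance = map distance × scale
= 4.1cm × 100000
= 410000 cm = 4100.0 m
= 4.100 km

4.100 km


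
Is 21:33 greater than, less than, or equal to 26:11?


21/33 = 0.6364
26/11 = 2.3636
0.6364 < 2.3636, so 21:33 is less
= less than

less than


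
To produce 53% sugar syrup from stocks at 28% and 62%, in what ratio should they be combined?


Let x parts of 28% mix with y parts of 62%.
28x + 62y = 53(x + y)
28x + 62y = 53x + 53y
x(28 - 53) = y(53 - 62)
x/y = (62 - 53)/(53 - 28) = 9/25
Simplify: 9:25
= 9:25

9:25


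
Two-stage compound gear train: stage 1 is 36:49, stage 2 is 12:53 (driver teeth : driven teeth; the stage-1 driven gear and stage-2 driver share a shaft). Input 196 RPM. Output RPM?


Stage 1: RPM_B = RPM_A × t_A/t_B = 196 × 36/49 = 7056/49 = 144.00
B and C share a shaft → RPM_C = RPM_B
Stage 2: RPM_D = RPM_C × t_C/t_D = RPM_A × (t_A×t_C)/(t_B×t_D)
Overall ratio = (36×12)/(49×53) = 432/2597
RPM_D = 196 × 432/2597 = 84672/2597
≈ 32.60 RPM

32.60 RPM


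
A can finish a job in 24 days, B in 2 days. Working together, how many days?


Rate of A = 1/24 per day
Rate of B = 1/2 per day
Combined rate = 1/24 + 1/2 = 26/48 ≈ 0.5417 per day
Days = 1 / combined rate = 48/26
≈ 1.85 days

1.85 days


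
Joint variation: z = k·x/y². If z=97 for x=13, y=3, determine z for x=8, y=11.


z = k·x/y²
Solve for k using the known point: k = z·y²/x = 97×9/13 = 873/13 ≈ 67.1538
Now evaluate at x=8, y=11:
z = k × 8 / 121 = (873 × 8) / (13 × 121) = 6984/1573
≈ 4.4399

4.4399


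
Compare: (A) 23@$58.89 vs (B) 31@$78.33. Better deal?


Deal A: $58.89/23 = $2.5604/unit
Deal B: $78.33/31 = $2.5268/unit
B is cheaper per unit
= Deal B

Deal B


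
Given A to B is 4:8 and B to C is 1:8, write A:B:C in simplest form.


Match B: multiply A:B by 1 → 4:8
Multiply B:C by 8 → 8:64
Combined: 4:8:64
GCD = 4
= 1:2:16

1:2:16


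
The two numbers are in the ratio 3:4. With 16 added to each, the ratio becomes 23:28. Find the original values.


Let A = 3k, B = 4k.
(3k + 16) / (4k + 16) = 23/28
Cross-multiply: 28(3k + 16) = 23(4k + 16)
84k + 448 = 92k + 368
84k - 92k = 368 - 448
-8k = -80
k = -80/-8 = 10
A = 3×10 = 30, B = 4×10 = 40
= A = 30, B = 40

A = 30, B = 40


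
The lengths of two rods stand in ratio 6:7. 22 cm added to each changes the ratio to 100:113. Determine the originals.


Let A = 6k, B = 7k.
(6k + 22) / (7k + 22) = 100/113
Cross-multiply: 113(6k + 22) = 100(7k + 22)
678k + 2486 = 700k + 2200
678k - 700k = 2200 - 2486
-22k = -286
k = -286/-22 = 13
A = 6×13 = 78, B = 7×13 = 91
= A = 78, B = 91

A = 78, B = 91


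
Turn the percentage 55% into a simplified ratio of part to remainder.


55% means 55 parts out of 100; remainder = 45
Part : remainder = 55:45
GCD = 5
= 11:9

11:9


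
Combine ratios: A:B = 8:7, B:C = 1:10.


Match B: multiply A:B by 1 → 8:7
Multiply B:C by 7 → 7:70
Combined: 8:7:70
GCD = 1
= 8:7:70

8:7:70


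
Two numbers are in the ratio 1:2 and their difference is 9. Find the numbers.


Let A = 1k, B = 2k.
2k - 1k = 9
1k = 9 → k = 9/1 = 9
A = 1×9 = 9, B = 2×9 = 18
= A = 9, B = 18

A = 9, B = 18


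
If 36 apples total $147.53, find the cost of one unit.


Unit rate = total / quantity
= 147.53 / 36
= $4.10 per unit

$4.10 per unit


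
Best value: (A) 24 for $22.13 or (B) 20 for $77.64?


Deal A: $22.13/24 = $0.9221/unit
Deal B: $77.64/20 = $3.8820/unit
A is cheaper per unit
= Deal A

Deal A


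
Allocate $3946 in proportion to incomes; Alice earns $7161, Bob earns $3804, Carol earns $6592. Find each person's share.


Total income = 7161 + 3804 + 6592 = $17557
Alice: $3946 × 7161/17557 = $1609.46
Bob: $3946 × 3804/17557 = $854.96
Carol: $3946 × 6592/17557 = $1481.58
= Alice: $1609.46, Bob: $854.96, Carol: $1481.58

Alice: $1609.46, Bob: $854.96, Carol: $1481.58


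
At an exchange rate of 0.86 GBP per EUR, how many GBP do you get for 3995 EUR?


Amount × rate = 3995 × 0.86
= 3435.70 GBP

3435.70 GBP


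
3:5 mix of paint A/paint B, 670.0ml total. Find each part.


Total parts = 3 + 5 = 8
paint A: 670.0 × 3/8 = 251.3ml
paint B: 670.0 × 5/8 = 418.8ml
= 251.3ml and 418.8ml

251.3ml and 418.8ml


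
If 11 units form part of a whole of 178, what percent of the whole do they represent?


Percentage = (part / whole) × 100
= (11 / 178) × 100
≈ 6.18%

6.18%


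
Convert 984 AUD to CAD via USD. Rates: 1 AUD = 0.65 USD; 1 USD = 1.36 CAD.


Step 1: 984 AUD × 0.65 = 639.60 USD
Step 2: 639.60 USD × 1.36 = 869.86 CAD
Implied rate AUD→CAD = 0.65 × 1.36 = 0.8840
= 869.86 CAD

869.86 CAD


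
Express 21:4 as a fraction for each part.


Total parts = 21 + 4 = 25
First part: 21/25 = 21/25
Second part: 4/25 = 4/25
= 21/25 and 4/25

21/25 and 4/25


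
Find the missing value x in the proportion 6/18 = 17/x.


Cross multiply: 6 × x = 18 × 17
6x = 306
x = 306 / 6
= 51.00

51.00


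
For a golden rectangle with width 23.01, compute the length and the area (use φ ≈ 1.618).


φ = (1 + √5) / 2 ≈ 1.618
Length = width × φ = 23.01 × 1.618 = 37.23018
≈ 37.23
Area = width × length = 23.01 × 37.23018 = 856.6664418 ≈ 856.67
= Length: 37.23, Area: 856.67

Length: 37.23, Area: 856.67


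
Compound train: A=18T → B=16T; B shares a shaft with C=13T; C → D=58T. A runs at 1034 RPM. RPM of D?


Stage 1: RPM_B = RPM_A × t_A/t_B = 1034 × 18/16 = 18612/16 = 1163.25
B and C share a shaft → RPM_C = RPM_B
Stage 2: RPM_D = RPM_C × t_C/t_D = RPM_A × (t_A×t_C)/(t_B×t_D)
Overall ratio = (18×13)/(16×58) = 234/928
RPM_D = 1034 × 234/928 = 241956/928
≈ 260.73 RPM

260.73 RPM


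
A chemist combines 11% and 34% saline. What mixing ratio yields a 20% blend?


Let x parts of 11% mix with y parts of 34%.
11x + 34y = 20(x + y)
11x + 34y = 20x + 20y
x(11 - 20) = y(20 - 34)
x/y = (34 - 20)/(20 - 11) = 14/9
Simplify: 14:9
= 14:9

14:9


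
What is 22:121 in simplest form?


GCD(22, 121) = 11
22/11 : 121/11
= 2:11

2:11


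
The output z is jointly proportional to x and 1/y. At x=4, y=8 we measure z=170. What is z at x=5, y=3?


z = k·x/y
Solve for k using the known point: k = z·y/x = 170×8/4 = 1360/4 = 340.0000
Now evaluate at x=5, y=3:
z = k × 5 / 3 = (1360 × 5) / (4 × 3) = 6800/12
≈ 566.6667

566.6667


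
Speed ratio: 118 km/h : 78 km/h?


Ratio = 118:78
GCD = 2
Simplified = 59:39
Time ratio (same distance) = 39:59
Speed ratio = 59:39

59:39


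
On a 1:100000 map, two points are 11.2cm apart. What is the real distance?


Real distance = map distance × scale
= 11.2cm × 100000
= 1120000 cm = 11200.0 m
= 11.200 km

11.200 km


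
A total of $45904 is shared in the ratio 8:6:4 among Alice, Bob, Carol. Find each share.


Total parts = 8 + 6 + 4 = 18
Alice: 45904 × 8/18 = 20401.78
Bob: 45904 × 6/18 = 15301.33
Carol: 45904 × 4/18 = 10200.89
= Alice: $20401.78, Bob: $15301.33, Carol: $10200.89

Alice: $20401.78, Bob: $15301.33, Carol: $10200.89


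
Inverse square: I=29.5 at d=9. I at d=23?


I₁d₁² = I₂d₂²
I₂ = I₁ × (d₁/d₂)²
= 29.5 × (9/23)²
= 29.5 × 81/529
= 2389.5/529
≈ 4.5170

4.5170


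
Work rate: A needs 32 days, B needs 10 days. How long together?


Rate of A = 1/32 per day
Rate of B = 1/10 per day
Combined rate = 1/32 + 1/10 = 42/320 ≈ 0.1313 per day
Days = 1 / combined rate = 320/42
≈ 7.62 days

7.62 days


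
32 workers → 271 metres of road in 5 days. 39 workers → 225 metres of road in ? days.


Days ∝ work / workers, so d₂ = d₁ × (m₁/m₂) × (w₂/w₁)
Workers factor (inverse): 32/39 ≈ 0.8205
Work factor (direct): 225/271 ≈ 0.8303
d₂ = 5 × 32/39 × 225/271 = (5 × 32 × 225) / (39 × 271) = 36000/10569
≈ 3.41 days

3.41 days


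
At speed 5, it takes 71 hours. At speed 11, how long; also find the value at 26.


Inverse proportion: x × y = constant
k = 5 × 71 = 355
At x=11: k/11 = 32.27
At x=26: k/26 = 13.65
= 32.27 and 13.65

32.27 and 13.65


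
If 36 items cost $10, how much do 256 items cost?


Direct proportion: y/x = constant
k = 10/36 ≈ 0.2778
y₂ = k × 256 = 10 × 256 / 36 = 2560/36
≈ 71.11

71.11


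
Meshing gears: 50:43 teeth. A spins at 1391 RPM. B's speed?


Gear ratio = 50:43 = 50:43
RPM_B = RPM_A × (teeth_A / teeth_B)
= 1391 × (50/43)
= 1617.4 RPM

1617.4 RPM


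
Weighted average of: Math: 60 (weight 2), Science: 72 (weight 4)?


Numerator = 60×2 + 72×4
= 120 + 288
= 408
Total weight = 6
Weighted avg = 408/6
= 68.00

68.00


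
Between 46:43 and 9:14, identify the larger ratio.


46/43 = 1.0698
9/14 = 0.6429
1.0698 > 0.6429, so 46:43 is greater
= 46:43

46:43


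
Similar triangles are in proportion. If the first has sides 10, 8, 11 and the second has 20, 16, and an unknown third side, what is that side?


Scale factor = 20/10 = 2
Missing side = 11 × 2
= 22.0

22.0


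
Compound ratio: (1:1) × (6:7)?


Compound ratio = (1×6) : (1×7)
= 6:7
GCD = 1
= 6:7

6:7


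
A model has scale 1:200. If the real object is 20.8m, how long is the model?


Model size = real / scale
= 20.8 / 200
= 0.1040 m

0.1040 m


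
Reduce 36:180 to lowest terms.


GCD(36, 180) = 36
36/36 : 180/36
= 1:5

1:5


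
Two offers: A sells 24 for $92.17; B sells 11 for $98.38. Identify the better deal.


Deal A: $92.17/24 = $3.8404/unit
Deal B: $98.38/11 = $8.9436/unit
A is cheaper per unit
= Deal A

Deal A


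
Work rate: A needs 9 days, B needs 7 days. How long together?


Rate of A = 1/9 per day
Rate of B = 1/7 per day
Combined rate = 1/9 + 1/7 = 16/63 ≈ 0.2540 per day
Days = 1 / combined rate = 63/16
≈ 3.94 days

3.94 days


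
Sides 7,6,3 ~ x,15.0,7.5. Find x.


Scale factor = 15.0/6 = 2.5
Missing side = 7 × 2.5
= 17.5

17.5


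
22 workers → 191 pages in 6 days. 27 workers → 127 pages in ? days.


Days ∝ work / workers, so d₂ = d₁ × (m₁/m₂) × (w₂/w₁)
Workers factor (inverse): 22/27 ≈ 0.8148
Work factor (direct): 127/191 ≈ 0.6649
d₂ = 6 × 22/27 × 127/191 = (6 × 22 × 127) / (27 × 191) = 16764/5157
≈ 3.25 days

3.25 days


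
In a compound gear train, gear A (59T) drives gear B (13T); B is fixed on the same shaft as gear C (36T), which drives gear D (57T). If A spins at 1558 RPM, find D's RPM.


Stage 1: RPM_B = RPM_A × t_A/t_B = 1558 × 59/13 = 91922/13 ≈ 7070.92
B and C share a shaft → RPM_C = RPM_B
Stage 2: RPM_D = RPM_C × t_C/t_D = RPM_A × (t_A×t_C)/(t_B×t_D)
Overall ratio = (59×36)/(13×57) = 2124/741
RPM_D = 1558 × 2124/741 = 3309192/741
≈ 4465.85 RPM

4465.85 RPM


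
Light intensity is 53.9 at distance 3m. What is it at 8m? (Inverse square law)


I₁d₁² = I₂d₂²
I₂ = I₁ × (d₁/d₂)²
= 53.9 × (3/8)²
= 53.9 × 9/64
= 485.1/64
≈ 7.5797

7.5797


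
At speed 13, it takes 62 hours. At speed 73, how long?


Inverse proportion: x × y = constant
k = 13 × 62 = 806
y₂ = k / 73 = 806 / 73
= 11.04

11.04


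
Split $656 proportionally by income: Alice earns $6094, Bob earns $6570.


Total income = 6094 + 6570 = $12664
Alice: $656 × 6094/12664 = $315.67
Bob: $656 × 6570/12664 = $340.33
= Alice: $315.67, Bob: $340.33

Alice: $315.67, Bob: $340.33


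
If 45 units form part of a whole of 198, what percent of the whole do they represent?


Percentage = (part / whole) × 100
= (45 / 198) × 100
≈ 22.73%

22.73%


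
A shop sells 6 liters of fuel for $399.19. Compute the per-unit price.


Unit rate = total / quantity
= 399.19 / 6
= $66.53 per unit

$66.53 per unit


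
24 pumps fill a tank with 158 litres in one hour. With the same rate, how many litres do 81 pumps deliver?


Direct proportion: y/x = constant
k = 158/24 ≈ 6.5833
y₂ = k × 81 = 158 × 81 / 24 = 12798/24
= 533.25

533.25


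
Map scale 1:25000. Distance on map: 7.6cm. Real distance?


Real distance = map distance × scale
= 7.6cm × 25000
= 190000 cm = 1900.0 m
= 1.900 km

1.900 km


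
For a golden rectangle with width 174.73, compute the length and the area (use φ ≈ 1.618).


φ = (1 + √5) / 2 ≈ 1.618
Length = width × φ = 174.73 × 1.618 = 282.71314
≈ 282.71
Area = width × length = 174.73 × 282.71314 = 49398.4669522 ≈ 49398.47
= Length: 282.71, Area: 49398.47

Length: 282.71, Area: 49398.47


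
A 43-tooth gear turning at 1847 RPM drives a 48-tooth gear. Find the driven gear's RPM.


Gear ratio = 43:48 = 43:48
RPM_B = RPM_A × (teeth_A / teeth_B)
= 1847 × (43/48)
= 1654.6 RPM

1654.6 RPM


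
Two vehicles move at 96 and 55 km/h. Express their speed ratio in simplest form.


Ratio = 96:55
GCD = 1
Simplified = 96:55
Time ratio (same distance) = 55:96
Speed ratio = 96:55

96:55


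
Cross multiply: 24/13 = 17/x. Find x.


Cross multiply: 24 × x = 13 × 17
24x = 221
x = 221 / 24
= 9.21

9.21


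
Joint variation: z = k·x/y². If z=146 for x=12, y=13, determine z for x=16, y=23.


z = k·x/y²
Solve for k using the known point: k = z·y²/x = 146×169/12 = 24674/12 ≈ 2056.1667
Now evaluate at x=16, y=23:
z = k × 16 / 529 = (24674 × 16) / (12 × 529) = 394784/6348
≈ 62.1903

62.1903


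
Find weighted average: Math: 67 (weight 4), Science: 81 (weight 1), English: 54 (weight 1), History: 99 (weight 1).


Numerator = 67×4 + 81×1 + 54×1 + 99×1
= 268 + 81 + 54 + 99
= 502
Total weight = 7
Weighted avg = 502/7
= 71.71

71.71


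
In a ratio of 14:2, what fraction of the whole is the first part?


Total parts = 14 + 2 = 16
First part: 14/16 = 7/8
= 7/8

7/8


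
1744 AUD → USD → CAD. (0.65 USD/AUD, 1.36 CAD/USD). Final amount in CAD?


Step 1: 1744 AUD × 0.65 = 1133.60 USD
Step 2: 1133.60 USD × 1.36 = 1541.70 CAD
Implied rate AUD→CAD = 0.65 × 1.36 = 0.8840
= 1541.70 CAD

1541.70 CAD


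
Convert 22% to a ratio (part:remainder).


22% means 22 parts out of 100; remainder = 78
Part : remainder = 22:78
GCD = 2
= 11:39

11:39


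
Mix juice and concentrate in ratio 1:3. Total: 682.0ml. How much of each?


Total parts = 1 + 3 = 4
juice: 682.0 × 1/4 = 170.5ml
concentrate: 682.0 × 3/4 = 511.5ml
= 170.5ml and 511.5ml

170.5ml and 511.5ml


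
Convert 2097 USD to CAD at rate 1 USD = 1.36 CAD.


Amount × rate = 2097 × 1.36
= 2851.92 CAD

2851.92 CAD


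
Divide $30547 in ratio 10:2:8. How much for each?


Total parts = 10 + 2 + 8 = 20
Part 1: 30547 × 10/20 = 15273.50
Part 2: 30547 × 2/20 = 3054.70
Part 3: 30547 × 8/20 = 12218.80
= Part 1: $15273.50, Part 2: $3054.70, Part 3: $12218.80

Part 1: $15273.50, Part 2: $3054.70, Part 3: $12218.80


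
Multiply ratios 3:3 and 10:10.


Compound ratio = (3×10) : (3×10)
= 30:30
GCD = 30
= 1:1

1:1


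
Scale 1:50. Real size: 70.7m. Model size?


Model size = real / scale
= 70.7 / 50
= 1.4140 m

1.4140 m


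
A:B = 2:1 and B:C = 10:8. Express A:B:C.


Match B: multiply A:B by 10 → 20:10
Multiply B:C by 1 → 10:8
Combined: 20:10:8
GCD = 2
= 10:5:4

10:5:4


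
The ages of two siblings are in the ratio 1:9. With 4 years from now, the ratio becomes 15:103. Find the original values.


Let A = 1k, B = 9k.
(1k + 4) / (9k + 4) = 15/103
Cross-multiply: 103(1k + 4) = 15(9k + 4)
103k + 412 = 135k + 60
103k - 135k = 60 - 412
-32k = -352
k = -352/-32 = 11
A = 1×11 = 11, B = 9×11 = 99
= A = 11, B = 99

A = 11, B = 99


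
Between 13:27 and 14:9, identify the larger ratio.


13/27 = 0.4815
14/9 = 1.5556
0.4815 < 1.5556, so 13:27 is less
= 14:9

14:9


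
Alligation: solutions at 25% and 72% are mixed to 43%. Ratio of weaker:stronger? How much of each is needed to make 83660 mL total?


Let x parts of 25% mix with y parts of 72%.
25x + 72y = 43(x + y)
25x + 72y = 43x + 43y
x(25 - 43) = y(43 - 72)
x/y = (72 - 43)/(43 - 25) = 29/18
Simplify: 29:18
Total parts = 47; one part = 83660/47 = 1780.00 mL
25% solution: 29×1780.00 = 51620.00 mL
72% solution: 18×1780.00 = 32040.00 mL
= ratio 29:18; 51620.00 mL and 32040.00 mL

ratio 29:18; 51620.00 mL and 32040.00 mL


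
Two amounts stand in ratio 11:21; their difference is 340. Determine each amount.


Let A = 11k, B = 21k.
21k - 11k = 340
10k = 340 → k = 340/10 = 34
A = 11×34 = 374, B = 21×34 = 714
= A = 374, B = 714

A = 374, B = 714


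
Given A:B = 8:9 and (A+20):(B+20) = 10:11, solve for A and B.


Let A = 8k, B = 9k.
(8k + 20) / (9k + 20) = 10/11
Cross-multiply: 11(8k + 20) = 10(9k + 20)
88k + 220 = 90k + 200
88k - 90k = 200 - 220
-2k = -20
k = -20/-2 = 10
A = 8×10 = 80, B = 9×10 = 90
= A = 80, B = 90

A = 80, B = 90


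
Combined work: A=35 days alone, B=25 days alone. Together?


Rate of A = 1/35 per day
Rate of B = 1/25 per day
Combined rate = 1/35 + 1/25 = 60/875 ≈ 0.0686 per day
Days = 1 / combined rate = 875/60
≈ 14.58 days

14.58 days


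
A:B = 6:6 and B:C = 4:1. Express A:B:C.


Match B: multiply A:B by 4 → 24:24
Multiply B:C by 6 → 24:6
Combined: 24:24:6
GCD = 6
= 4:4:1

4:4:1


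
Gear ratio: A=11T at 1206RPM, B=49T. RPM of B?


Gear ratio = 11:49 = 11:49
RPM_B = RPM_A × (teeth_A / teeth_B)
= 1206 × (11/49)
= 270.7 RPM

270.7 RPM


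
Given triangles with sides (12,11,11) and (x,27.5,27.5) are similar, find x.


Scale factor = 27.5/11 = 2.5
Missing side = 12 × 2.5
= 30.0

30.0


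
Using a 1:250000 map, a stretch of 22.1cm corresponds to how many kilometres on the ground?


Real distance = map distance × scale
= 22.1cm × 250000
= 5525000 cm = 55250.0 m
= 55.250 km

55.250 km


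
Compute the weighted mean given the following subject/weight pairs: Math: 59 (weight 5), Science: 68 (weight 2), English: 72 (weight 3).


Numerator = 59×5 + 68×2 + 72×3
= 295 + 136 + 216
= 647
Total weight = 10
Weighted avg = 647/10
= 64.70

64.70


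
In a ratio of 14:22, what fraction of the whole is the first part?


Total parts = 14 + 22 = 36
First part: 14/36 = 7/18
= 7/18

7/18


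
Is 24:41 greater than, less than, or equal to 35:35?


24/41 = 0.5854
35/35 = 1.0000
0.5854 < 1.0000, so 24:41 is less
= less than

less than


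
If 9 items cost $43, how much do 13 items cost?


Direct proportion: y/x = constant
k = 43/9 ≈ 4.7778
y₂ = k × 13 = 43 × 13 / 9 = 559/9
≈ 62.11

62.11


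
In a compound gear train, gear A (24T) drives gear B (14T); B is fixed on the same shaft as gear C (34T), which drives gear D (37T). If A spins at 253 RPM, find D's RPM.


Stage 1: RPM_B = RPM_A × t_A/t_B = 253 × 24/14 = 6072/14 ≈ 433.71
B and C share a shaft → RPM_C = RPM_B
Stage 2: RPM_D = RPM_C × t_C/t_D = RPM_A × (t_A×t_C)/(t_B×t_D)
Overall ratio = (24×34)/(14×37) = 816/518
RPM_D = 253 × 816/518 = 206448/518
≈ 398.55 RPM

398.55 RPM


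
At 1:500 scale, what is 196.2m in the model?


Model size = real / scale
= 196.2 / 500
= 0.3924 m

0.3924 m


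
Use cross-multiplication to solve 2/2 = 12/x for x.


Cross multiply: 2 × x = 2 × 12
2x = 24
x = 24 / 2
= 12.00

12.00


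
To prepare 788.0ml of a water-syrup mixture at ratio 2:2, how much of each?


Total parts = 2 + 2 = 4
water: 788.0 × 2/4 = 394.0ml
syrup: 788.0 × 2/4 = 394.0ml
= 394.0ml and 394.0ml

394.0ml and 394.0ml


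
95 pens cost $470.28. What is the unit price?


Unit rate = total / quantity
= 470.28 / 95
= $4.95 per unit

$4.95 per unit


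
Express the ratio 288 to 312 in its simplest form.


GCD(288, 312) = 24
288/24 : 312/24
= 12:13

12:13


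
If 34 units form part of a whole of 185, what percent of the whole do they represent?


Percentage = (part / whole) × 100
= (34 / 185) × 100
≈ 18.38%

18.38%


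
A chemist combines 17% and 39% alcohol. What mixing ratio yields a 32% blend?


Let x parts of 17% mix with y parts of 39%.
17x + 39y = 32(x + y)
17x + 39y = 32x + 32y
x(17 - 32) = y(32 - 39)
x/y = (39 - 32)/(32 - 17) = 7/15
Simplify: 7:15
= 7:15

7:15


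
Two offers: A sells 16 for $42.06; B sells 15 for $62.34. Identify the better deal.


Deal A: $42.06/16 = $2.6288/unit
Deal B: $62.34/15 = $4.1560/unit
A is cheaper per unit
= Deal A

Deal A


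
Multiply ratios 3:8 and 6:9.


Compound ratio = (3×6) : (8×9)
= 18:72
GCD = 18
= 1:4

1:4


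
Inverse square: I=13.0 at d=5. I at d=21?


I₁d₁² = I₂d₂²
I₂ = I₁ × (d₁/d₂)²
= 13.0 × (5/21)²
= 13.0 × 25/441
= 325/441
≈ 0.7370

0.7370


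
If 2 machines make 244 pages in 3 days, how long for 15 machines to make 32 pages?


Days ∝ work / workers, so d₂ = d₁ × (m₁/m₂) × (w₂/w₁)
Workers factor (inverse): 2/15 ≈ 0.1333
Work factor (direct): 32/244 ≈ 0.1311
d₂ = 3 × 2/15 × 32/244 = (3 × 2 × 32) / (15 × 244) = 192/3660
≈ 0.05 days

0.05 days


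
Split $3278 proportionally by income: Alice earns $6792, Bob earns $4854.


Total income = 6792 + 4854 = $11646
Alice: $3278 × 6792/11646 = $1911.74
Bob: $3278 × 4854/11646 = $1366.26
= Alice: $1911.74, Bob: $1366.26

Alice: $1911.74, Bob: $1366.26


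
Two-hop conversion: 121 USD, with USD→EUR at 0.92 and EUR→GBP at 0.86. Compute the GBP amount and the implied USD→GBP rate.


Step 1: 121 USD × 0.92 = 111.32 EUR
Step 2: 111.32 EUR × 0.86 = 95.74 GBP
Implied rate USD→GBP = 0.92 × 0.86 = 0.7912
= 95.74 GBP; implied rate 0.7912 GBP/USD

95.74 GBP; implied rate 0.7912 GBP/USD


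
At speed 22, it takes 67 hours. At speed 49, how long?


Inverse proportion: x × y = constant
k = 22 × 67 = 1474
y₂ = k / 49 = 1474 / 49
= 30.08

30.08


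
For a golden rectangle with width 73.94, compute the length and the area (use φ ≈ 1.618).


φ = (1 + √5) / 2 ≈ 1.618
Length = width × φ = 73.94 × 1.618 = 119.63492
≈ 119.63
Area = width × length = 73.94 × 119.63492 = 8845.8059848 ≈ 8845.81
= Length: 119.63, Area: 8845.81

Length: 119.63, Area: 8845.81


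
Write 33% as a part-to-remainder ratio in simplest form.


33% means 33 parts out of 100; remainder = 67
Part : remainder = 33:67
GCD = 1
= 33:67

33:67


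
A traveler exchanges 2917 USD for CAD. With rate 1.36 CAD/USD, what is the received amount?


Amount × rate = 2917 × 1.36
= 3967.12 CAD

3967.12 CAD


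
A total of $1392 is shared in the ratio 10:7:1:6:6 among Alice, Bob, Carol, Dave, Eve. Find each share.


Total parts = 10 + 7 + 1 + 6 + 6 = 30
Alice: 1392 × 10/30 = 464.00
Bob: 1392 × 7/30 = 324.80
Carol: 1392 × 1/30 = 46.40
Dave: 1392 × 6/30 = 278.40
Eve: 1392 × 6/30 = 278.40
= Alice: $464.00, Bob: $324.80, Carol: $46.40, Dave: $278.40, Eve: $278.40

Alice: $464.00, Bob: $324.80, Carol: $46.40, Dave: $278.40, Eve: $278.40


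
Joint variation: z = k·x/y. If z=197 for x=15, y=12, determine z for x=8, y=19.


z = k·x/y
Solve for k using the known point: k = z·y/x = 197×12/15 = 2364/15 = 157.6000
Now evaluate at x=8, y=19:
z = k × 8 / 19 = (2364 × 8) / (15 × 19) = 18912/285
≈ 66.3579

66.3579


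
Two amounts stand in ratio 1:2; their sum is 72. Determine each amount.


Let A = 1k, B = 2k.
1k + 2k = 72
3k = 72 → k = 72/3 = 24
A = 1×24 = 24, B = 2×24 = 48
= A = 24, B = 48

A = 24, B = 48


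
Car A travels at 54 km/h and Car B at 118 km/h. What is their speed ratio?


Ratio = 54:118
GCD = 2
Simplified = 27:59
Time ratio (same distance) = 59:27
Speed ratio = 27:59

27:59


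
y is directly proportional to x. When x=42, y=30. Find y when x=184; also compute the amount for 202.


Direct proportion: y/x = constant
k = 30/42 ≈ 0.7143
y at x=184: k × 184 = 30 × 184 / 42 = 5520/42 ≈ 131.43
y at x=202: k × 202 = 30 × 202 / 42 = 6060/42 ≈ 144.29
= 131.43 and 144.29

131.43 and 144.29


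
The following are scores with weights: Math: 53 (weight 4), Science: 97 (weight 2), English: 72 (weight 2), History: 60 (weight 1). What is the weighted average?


Numerator = 53×4 + 97×2 + 72×2 + 60×1
= 212 + 194 + 144 + 60
= 610
Total weight = 9
Weighted avg = 610/9
= 67.78

67.78


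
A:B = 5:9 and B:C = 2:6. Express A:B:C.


Match B: multiply A:B by 2 → 10:18
Multiply B:C by 9 → 18:54
Combined: 10:18:54
GCD = 2
= 5:9:27

5:9:27


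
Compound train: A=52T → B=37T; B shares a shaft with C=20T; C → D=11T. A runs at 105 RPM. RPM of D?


Stage 1: RPM_B = RPM_A × t_A/t_B = 105 × 52/37 = 5460/37 ≈ 147.57
B and C share a shaft → RPM_C = RPM_B
Stage 2: RPM_D = RPM_C × t_C/t_D = RPM_A × (t_A×t_C)/(t_B×t_D)
Overall ratio = (52×20)/(37×11) = 1040/407
RPM_D = 105 × 1040/407 = 109200/407
≈ 268.30 RPM

268.30 RPM


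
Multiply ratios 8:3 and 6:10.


Compound ratio = (8×6) : (3×10)
= 48:30
GCD = 6
= 8:5

8:5


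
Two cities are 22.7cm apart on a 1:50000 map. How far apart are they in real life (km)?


Real distance = map distance × scale
= 22.7cm × 50000
= 1135000 cm = 11350.0 m
= 11.350 km

11.350 km


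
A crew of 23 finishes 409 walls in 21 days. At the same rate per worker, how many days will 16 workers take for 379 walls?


Days ∝ work / workers, so d₂ = d₁ × (m₁/m₂) × (w₂/w₁)
Workers factor (inverse): 23/16 = 1.4375
Work factor (direct): 379/409 ≈ 0.9267
d₂ = 21 × 23/16 × 379/409 = (21 × 23 × 379) / (16 × 409) = 183057/6544
≈ 27.97 days

27.97 days


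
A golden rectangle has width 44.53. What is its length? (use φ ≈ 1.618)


φ = (1 + √5) / 2 ≈ 1.618
Length = width × φ = 44.53 × 1.618 = 72.04954
≈ 72.05

72.05


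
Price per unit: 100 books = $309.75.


Unit rate = total / quantity
= 309.75 / 100
= $3.10 per unit

$3.10 per unit


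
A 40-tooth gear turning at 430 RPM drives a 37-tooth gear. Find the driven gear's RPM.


Gear ratio = 40:37 = 40:37
RPM_B = RPM_A × (teeth_A / teeth_B)
= 430 × (40/37)
= 464.9 RPM

464.9 RPM


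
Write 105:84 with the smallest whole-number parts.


GCD(105, 84) = 21
105/21 : 84/21
= 5:4

5:4


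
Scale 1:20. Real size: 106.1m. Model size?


Model size = real / scale
= 106.1 / 20
= 5.3050 m

5.3050 m


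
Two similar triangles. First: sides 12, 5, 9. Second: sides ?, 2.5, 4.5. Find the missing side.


Scale factor = 2.5/5 = 0.5
Missing side = 12 × 0.5
= 6.0

6.0


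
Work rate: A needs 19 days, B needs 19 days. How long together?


Rate of A = 1/19 per day
Rate of B = 1/19 per day
Combined rate = 1/19 + 1/19 = 38/361 ≈ 0.1053 per day
Days = 1 / combined rate = 361/38
= 9.50 days

9.50 days


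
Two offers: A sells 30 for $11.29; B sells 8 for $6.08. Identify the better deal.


Deal A: $11.29/30 = $0.3763/unit
Deal B: $6.08/8 = $0.7600/unit
A is cheaper per unit
= Deal A

Deal A


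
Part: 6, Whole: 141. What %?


Percentage = (part / whole) × 100
= (6 / 141) × 100
≈ 4.26%

4.26%


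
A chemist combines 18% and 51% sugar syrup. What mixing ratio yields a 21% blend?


Let x parts of 18% mix with y parts of 51%.
18x + 51y = 21(x + y)
18x + 51y = 21x + 21y
x(18 - 21) = y(21 - 51)
x/y = (51 - 21)/(21 - 18) = 30/3
Simplify: 10:1
= 10:1

10:1


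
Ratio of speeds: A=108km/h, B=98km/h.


Ratio = 108:98
GCD = 2
Simplified = 54:49
Time ratio (same distance) = 49:54
Speed ratio = 54:49

54:49


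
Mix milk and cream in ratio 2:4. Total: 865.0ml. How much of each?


Total parts = 2 + 4 = 6
milk: 865.0 × 2/6 = 288.3ml
cream: 865.0 × 4/6 = 576.7ml
= 288.3ml and 576.7ml

288.3ml and 576.7ml


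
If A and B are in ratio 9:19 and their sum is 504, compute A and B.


Let A = 9k, B = 19k.
9k + 19k = 504
28k = 504 → k = 504/28 = 18
A = 9×18 = 162, B = 19×18 = 342
= A = 162, B = 342

A = 162, B = 342


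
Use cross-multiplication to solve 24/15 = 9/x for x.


Cross multiply: 24 × x = 15 × 9
24x = 135
x = 135 / 24
= 5.63

5.63


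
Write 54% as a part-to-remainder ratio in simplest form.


54% means 54 parts out of 100; remainder = 46
Part : remainder = 54:46
GCD = 2
= 27:23

27:23


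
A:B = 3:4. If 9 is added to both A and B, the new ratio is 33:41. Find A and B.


Let A = 3k, B = 4k.
(3k + 9) / (4k + 9) = 33/41
Cross-multiply: 41(3k + 9) = 33(4k + 9)
123k + 369 = 132k + 297
123k - 132k = 297 - 369
-9k = -72
k = -72/-9 = 8
A = 3×8 = 24, B = 4×8 = 32
= A = 24, B = 32

A = 24, B = 32
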